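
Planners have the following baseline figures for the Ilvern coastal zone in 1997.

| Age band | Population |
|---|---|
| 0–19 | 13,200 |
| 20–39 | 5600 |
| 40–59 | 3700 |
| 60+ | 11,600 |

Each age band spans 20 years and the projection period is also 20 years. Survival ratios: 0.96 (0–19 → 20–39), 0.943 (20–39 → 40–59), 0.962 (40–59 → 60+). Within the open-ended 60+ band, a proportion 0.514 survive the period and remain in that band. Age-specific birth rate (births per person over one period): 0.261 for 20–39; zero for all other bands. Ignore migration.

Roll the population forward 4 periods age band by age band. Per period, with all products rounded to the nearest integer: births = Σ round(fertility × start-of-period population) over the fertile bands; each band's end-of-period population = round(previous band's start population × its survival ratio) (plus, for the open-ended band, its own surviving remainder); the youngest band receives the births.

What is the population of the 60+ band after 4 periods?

(Groups numbered youngest = 1 to oldest = 4.)
Period 1.
Births: 5600 * 0.261 = 1462
Group 2: 13200 * 0.96 = 12672
Group 3: 5600 * 0.943 = 5281
Group 4: 3700 * 0.962 + 11600 * 0.514 = 3559 + 5962 = 9521
Giving 1462 / 12672 / 5281 / 9521.
Period 2.
Births: 12672 * 0.261 = 3307
Group 2: 1462 * 0.96 = 1404
Group 3: 12672 * 0.943 = 11950
Group 4: 5281 * 0.962 + 9521 * 0.514 = 5080 + 4894 = 9974
Giving 3307 / 1404 / 11950 / 9974.
Period 3.
Births: 1404 * 0.261 = 366
Group 2: 3307 * 0.96 = 3175
Group 3: 1404 * 0.943 = 1324
Group 4: 11950 * 0.962 + 9974 * 0.514 = 11496 + 5127 = 16623
Giving 366 / 3175 / 1324 / 16623.
Period 4.
Births: 3175 * 0.261 = 829
Group 2: 366 * 0.96 = 351
Group 3: 3175 * 0.943 = 2994
Group 4: 1324 * 0.962 + 16623 * 0.514 = 1274 + 8544 = 9818
Giving 829 / 351 / 2994 / 9818.

9818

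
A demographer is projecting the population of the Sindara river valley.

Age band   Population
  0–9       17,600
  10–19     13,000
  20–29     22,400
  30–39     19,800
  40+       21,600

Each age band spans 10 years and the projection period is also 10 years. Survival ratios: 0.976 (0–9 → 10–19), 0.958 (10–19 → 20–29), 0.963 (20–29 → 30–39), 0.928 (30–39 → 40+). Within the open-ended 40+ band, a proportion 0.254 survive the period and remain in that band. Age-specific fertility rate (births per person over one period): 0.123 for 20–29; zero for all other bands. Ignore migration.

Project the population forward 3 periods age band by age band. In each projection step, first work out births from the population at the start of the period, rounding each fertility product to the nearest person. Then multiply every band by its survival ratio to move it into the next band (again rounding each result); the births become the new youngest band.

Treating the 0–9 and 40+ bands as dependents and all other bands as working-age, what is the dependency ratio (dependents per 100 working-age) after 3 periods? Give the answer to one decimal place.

Call the bands 1 to 5, youngest first.
[period 1]
Births: 22400 * 0.123 = 2755
Band 2: 17600 * 0.976 = 17178
Band 3: 13000 * 0.958 = 12454
Band 4: 22400 * 0.963 = 21571
Band 5: 19800 * 0.928 + 21600 * 0.254 = 18374 + 5486 = 23860
Population now: 0–9=2755, 10–19=17178, 20–29=12454, 30–39=21571, 40+=23860
[period 2]
Births: 12454 * 0.123 = 1532
Band 2: 2755 * 0.976 = 2689
Band 3: 17178 * 0.958 = 16457
Band 4: 12454 * 0.963 = 11993
Band 5: 21571 * 0.928 + 23860 * 0.254 = 20018 + 6060 = 26078
Population now: 0–9=1532, 10–19=2689, 20–29=16457, 30–39=11993, 40+=26078
[period 3]
Births: 16457 * 0.123 = 2024
Band 2: 1532 * 0.976 = 1495
Band 3: 2689 * 0.958 = 2576
Band 4: 16457 * 0.963 = 15848
Band 5: 11993 * 0.928 + 26078 * 0.254 = 11130 + 6624 = 17754
Population now: 0–9=2024, 10–19=1495, 20–29=2576, 30–39=15848, 40+=17754
Dependents (band 0–9 + band 40+) = 2024 + 17754 = 19778; working-age = 19919; ratio = 19778/19919 × 100 = 99.3

99.3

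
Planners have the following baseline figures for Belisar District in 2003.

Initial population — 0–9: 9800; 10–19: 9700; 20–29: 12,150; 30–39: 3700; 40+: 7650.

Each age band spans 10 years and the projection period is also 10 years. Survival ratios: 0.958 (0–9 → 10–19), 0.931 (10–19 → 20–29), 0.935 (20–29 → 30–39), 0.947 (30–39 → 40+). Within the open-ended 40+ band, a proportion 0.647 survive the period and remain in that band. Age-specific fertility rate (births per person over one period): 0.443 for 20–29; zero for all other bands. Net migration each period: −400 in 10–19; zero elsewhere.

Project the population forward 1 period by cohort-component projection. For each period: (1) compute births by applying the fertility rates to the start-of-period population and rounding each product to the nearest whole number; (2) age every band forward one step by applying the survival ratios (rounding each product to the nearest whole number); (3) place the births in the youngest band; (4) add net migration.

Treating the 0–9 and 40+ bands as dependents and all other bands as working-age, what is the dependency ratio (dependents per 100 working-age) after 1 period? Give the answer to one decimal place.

Numbering the groups 1..5 from youngest to oldest:
Period 1:
Births: 12150 × 0.443 = 5382
Group 2: 9800 × 0.958 = 9388
Group 3: 9700 × 0.931 = 9031
Group 4: 12150 × 0.935 = 11360
Group 5: 3700 × 0.947 + 7650 × 0.647 = 3504 + 4950 = 8454
Net migration: Group 2 − 400 → 8988
Giving 5382 / 8988 / 9031 / 11360 / 8454.
Dependents (band 0–9 + band 40+) = 5382 + 8454 = 13836; working-age = 29379; ratio = 13836/29379 × 100 = 47.1

47.1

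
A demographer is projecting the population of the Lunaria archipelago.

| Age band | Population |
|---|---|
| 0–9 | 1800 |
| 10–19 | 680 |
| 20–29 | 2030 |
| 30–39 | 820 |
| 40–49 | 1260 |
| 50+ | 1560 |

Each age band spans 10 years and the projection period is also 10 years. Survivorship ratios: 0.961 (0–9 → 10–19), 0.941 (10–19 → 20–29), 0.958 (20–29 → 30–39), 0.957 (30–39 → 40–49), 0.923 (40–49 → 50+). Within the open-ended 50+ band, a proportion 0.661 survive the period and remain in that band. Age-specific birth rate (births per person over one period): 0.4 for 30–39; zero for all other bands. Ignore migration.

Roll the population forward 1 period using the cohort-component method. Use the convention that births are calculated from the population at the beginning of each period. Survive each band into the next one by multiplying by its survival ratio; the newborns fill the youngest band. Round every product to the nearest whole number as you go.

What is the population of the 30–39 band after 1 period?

After projecting period 1:
Births: 820 × 0.4 = 328
10–19: 1800 × 0.961 = 1730
20–29: 680 × 0.941 = 640
30–39: 2030 × 0.958 = 1945
40–49: 820 × 0.957 = 785
50+: 1260 × 0.923 + 1560 × 0.661 = 1163 + 1031 = 2194
→ [328, 1730, 640, 1945, 785, 2194]

1945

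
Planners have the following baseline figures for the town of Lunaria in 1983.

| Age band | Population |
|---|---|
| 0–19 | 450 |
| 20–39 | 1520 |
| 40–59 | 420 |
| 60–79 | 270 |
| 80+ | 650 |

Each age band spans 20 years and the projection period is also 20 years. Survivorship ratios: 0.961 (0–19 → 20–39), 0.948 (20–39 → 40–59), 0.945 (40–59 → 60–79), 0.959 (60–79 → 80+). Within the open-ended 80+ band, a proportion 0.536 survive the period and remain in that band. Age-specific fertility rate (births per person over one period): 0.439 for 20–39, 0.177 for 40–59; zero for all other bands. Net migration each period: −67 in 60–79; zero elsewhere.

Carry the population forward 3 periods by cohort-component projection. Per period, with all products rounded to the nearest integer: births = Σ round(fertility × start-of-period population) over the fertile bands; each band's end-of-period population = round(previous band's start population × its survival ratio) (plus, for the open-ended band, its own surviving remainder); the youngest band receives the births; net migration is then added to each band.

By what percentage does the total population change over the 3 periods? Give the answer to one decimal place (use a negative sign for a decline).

Period 1.
Births: 1520 * 0.439 = 667  |  420 * 0.177 = 74 → total 741
20–39: 450 * 0.961 = 432
40–59: 1520 * 0.948 = 1441
60–79: 420 * 0.945 = 397
80+: 270 * 0.959 + 650 * 0.536 = 259 + 348 = 607
Net migration: 60–79 − 67 → 330
Population now: 0–19=741, 20–39=432, 40–59=1441, 60–79=330, 80+=607
Period 2.
Births: 432 * 0.439 = 190  |  1441 * 0.177 = 255 → total 445
20–39: 741 * 0.961 = 712
40–59: 432 * 0.948 = 410
60–79: 1441 * 0.945 = 1362
80+: 330 * 0.959 + 607 * 0.536 = 316 + 325 = 641
Net migration: 60–79 − 67 → 1295
Population now: 0–19=445, 20–39=712, 40–59=410, 60–79=1295, 80+=641
Period 3.
Births: 712 * 0.439 = 313  |  410 * 0.177 = 73 → total 386
20–39: 445 * 0.961 = 428
40–59: 712 * 0.948 = 675
60–79: 410 * 0.945 = 387
80+: 1295 * 0.959 + 641 * 0.536 = 1242 + 344 = 1586
Net migration: 60–79 − 67 → 320
Population now: 0–19=386, 20–39=428, 40–59=675, 60–79=320, 80+=1586
Total: 3310 → 3395; change = 85; percentage change = 2.6%

2.6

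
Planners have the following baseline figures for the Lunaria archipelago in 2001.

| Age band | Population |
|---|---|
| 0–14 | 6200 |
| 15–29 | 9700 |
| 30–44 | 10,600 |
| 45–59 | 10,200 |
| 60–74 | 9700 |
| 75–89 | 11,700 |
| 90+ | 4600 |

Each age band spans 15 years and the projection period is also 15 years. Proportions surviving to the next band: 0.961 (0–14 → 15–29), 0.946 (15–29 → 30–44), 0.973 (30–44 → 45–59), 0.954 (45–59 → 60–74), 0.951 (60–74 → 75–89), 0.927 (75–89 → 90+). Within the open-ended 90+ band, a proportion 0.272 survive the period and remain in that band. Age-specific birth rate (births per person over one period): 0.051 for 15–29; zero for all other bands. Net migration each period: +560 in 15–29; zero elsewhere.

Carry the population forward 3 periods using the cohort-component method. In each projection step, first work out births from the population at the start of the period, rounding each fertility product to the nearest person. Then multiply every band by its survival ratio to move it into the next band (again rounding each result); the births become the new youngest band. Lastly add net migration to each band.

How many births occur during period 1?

Call the groups 1 to 7, youngest first.
After projecting period 1:
Births: 9700 × 0.051 = 495
Group 2: 6200 × 0.961 = 5958
Group 3: 9700 × 0.946 = 9176
Group 4: 10600 × 0.973 = 10314
Group 5: 10200 × 0.954 = 9731
Group 6: 9700 × 0.951 = 9225
Group 7: 11700 × 0.927 + 4600 × 0.272 = 10846 + 1251 = 12097
Net migration: Group 2 + 560 → 6518
End of period: [495, 6518, 9176, 10314, 9731, 9225, 12097]

495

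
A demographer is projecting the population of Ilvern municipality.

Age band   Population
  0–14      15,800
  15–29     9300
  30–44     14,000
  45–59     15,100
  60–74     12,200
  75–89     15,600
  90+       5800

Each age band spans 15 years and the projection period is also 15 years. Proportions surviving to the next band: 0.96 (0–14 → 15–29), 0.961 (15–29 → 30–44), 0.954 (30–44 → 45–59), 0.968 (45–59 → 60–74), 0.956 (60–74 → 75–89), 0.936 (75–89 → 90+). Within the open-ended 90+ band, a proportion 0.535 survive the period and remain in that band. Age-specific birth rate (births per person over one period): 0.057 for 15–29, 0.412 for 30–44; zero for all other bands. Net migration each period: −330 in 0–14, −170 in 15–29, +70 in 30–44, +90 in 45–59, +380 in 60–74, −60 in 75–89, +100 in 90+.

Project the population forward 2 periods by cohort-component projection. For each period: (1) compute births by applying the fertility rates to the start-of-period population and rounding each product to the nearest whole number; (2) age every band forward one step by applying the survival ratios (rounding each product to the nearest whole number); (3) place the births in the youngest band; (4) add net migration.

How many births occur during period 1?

Numbering the bands 1..7 from youngest to oldest:
Period 1:
Births: 9300 × 0.057 = 530  |  14000 × 0.412 = 5768 ⇒ total 6298
Band 2: 15800 × 0.96 = 15168
Band 3: 9300 × 0.961 = 8937
Band 4: 14000 × 0.954 = 13356
Band 5: 15100 × 0.968 = 14617
Band 6: 12200 × 0.956 = 11663
Band 7: 15600 × 0.936 + 5800 × 0.535 = 14602 + 3103 = 17705
Net migration: Band 1 − 330 → 5968; Band 2 − 170 → 14998; Band 3 + 70 → 9007; Band 4 + 90 → 13446; Band 5 + 380 → 14997; Band 6 − 60 → 11603; Band 7 + 100 → 17805
Giving 5968 / 14998 / 9007 / 13446 / 14997 / 11603 / 17805.

6298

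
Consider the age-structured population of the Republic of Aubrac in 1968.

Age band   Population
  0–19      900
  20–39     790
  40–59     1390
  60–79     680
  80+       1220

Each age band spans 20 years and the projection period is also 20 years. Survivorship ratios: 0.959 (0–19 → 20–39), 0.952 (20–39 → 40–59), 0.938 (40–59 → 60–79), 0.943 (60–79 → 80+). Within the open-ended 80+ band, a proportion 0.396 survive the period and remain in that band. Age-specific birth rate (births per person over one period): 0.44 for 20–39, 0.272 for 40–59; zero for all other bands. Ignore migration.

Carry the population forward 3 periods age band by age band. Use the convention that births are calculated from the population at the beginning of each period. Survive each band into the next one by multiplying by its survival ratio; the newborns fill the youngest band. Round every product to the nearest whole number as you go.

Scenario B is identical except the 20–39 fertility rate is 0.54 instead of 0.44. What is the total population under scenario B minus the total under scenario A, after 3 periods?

Let band 1 be 0–19 through band 5 = 80+.
[period 1]
Births: 790 * 0.44 = 348 ; 1390 * 0.272 = 378 — total 726
Band 2: 900 * 0.959 = 863
Band 3: 790 * 0.952 = 752
Band 4: 1390 * 0.938 = 1304
Band 5: 680 * 0.943 + 1220 * 0.396 = 641 + 483 = 1124
End of period: [726, 863, 752, 1304, 1124]
[period 2]
Births: 863 * 0.44 = 380 ; 752 * 0.272 = 205 — total 585
Band 2: 726 * 0.959 = 696
Band 3: 863 * 0.952 = 822
Band 4: 752 * 0.938 = 705
Band 5: 1304 * 0.943 + 1124 * 0.396 = 1230 + 445 = 1675
End of period: [585, 696, 822, 705, 1675]
[period 3]
Births: 696 * 0.44 = 306 ; 822 * 0.272 = 224 — total 530
Band 2: 585 * 0.959 = 561
Band 3: 696 * 0.952 = 663
Band 4: 822 * 0.938 = 771
Band 5: 705 * 0.943 + 1675 * 0.396 = 665 + 663 = 1328
End of period: [530, 561, 663, 771, 1328]
Scenario A total after 3 periods: 3853
Scenario B projection —
[period 1]
Births: 790 * 0.54 = 427 ; 1390 * 0.272 = 378 — total 805
Band 2: 900 * 0.959 = 863
Band 3: 790 * 0.952 = 752
Band 4: 1390 * 0.938 = 1304
Band 5: 680 * 0.943 + 1220 * 0.396 = 641 + 483 = 1124
End of period: [805, 863, 752, 1304, 1124]
[period 2]
Births: 863 * 0.54 = 466 ; 752 * 0.272 = 205 — total 671
Band 2: 805 * 0.959 = 772
Band 3: 863 * 0.952 = 822
Band 4: 752 * 0.938 = 705
Band 5: 1304 * 0.943 + 1124 * 0.396 = 1230 + 445 = 1675
End of period: [671, 772, 822, 705, 1675]
[period 3]
Births: 772 * 0.54 = 417 ; 822 * 0.272 = 224 — total 641
Band 2: 671 * 0.959 = 643
Band 3: 772 * 0.952 = 735
Band 4: 822 * 0.938 = 771
Band 5: 705 * 0.943 + 1675 * 0.396 = 665 + 663 = 1328
End of period: [641, 643, 735, 771, 1328]
Scenario B total after 3 periods: 4118
Difference B − A = 4118 − 3853 = 265

265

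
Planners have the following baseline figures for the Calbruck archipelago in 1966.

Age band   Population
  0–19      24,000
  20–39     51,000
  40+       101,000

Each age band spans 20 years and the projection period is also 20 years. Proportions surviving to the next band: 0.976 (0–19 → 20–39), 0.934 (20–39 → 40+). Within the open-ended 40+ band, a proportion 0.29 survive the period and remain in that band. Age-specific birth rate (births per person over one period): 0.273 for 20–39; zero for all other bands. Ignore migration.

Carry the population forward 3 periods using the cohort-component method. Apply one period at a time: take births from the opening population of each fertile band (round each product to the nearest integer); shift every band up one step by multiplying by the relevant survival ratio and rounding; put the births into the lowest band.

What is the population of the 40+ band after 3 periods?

25506

(Bands numbered youngest = 1 to oldest = 3.)
Period 1.
Births: 51000 × 0.273 = 13923
Band 2: 24000 × 0.976 = 23424
Band 3: 51000 × 0.934 + 101000 × 0.29 = 47634 + 29290 = 76924
End of period: [13923, 23424, 76924]
Period 2.
Births: 23424 × 0.273 = 6395
Band 2: 13923 × 0.976 = 13589
Band 3: 23424 × 0.934 + 76924 × 0.29 = 21878 + 22308 = 44186
End of period: [6395, 13589, 44186]
Period 3.
Births: 13589 × 0.273 = 3710
Band 2: 6395 × 0.976 = 6242
Band 3: 13589 × 0.934 + 44186 × 0.29 = 12692 + 12814 = 25506
End of period: [3710, 6242, 25506]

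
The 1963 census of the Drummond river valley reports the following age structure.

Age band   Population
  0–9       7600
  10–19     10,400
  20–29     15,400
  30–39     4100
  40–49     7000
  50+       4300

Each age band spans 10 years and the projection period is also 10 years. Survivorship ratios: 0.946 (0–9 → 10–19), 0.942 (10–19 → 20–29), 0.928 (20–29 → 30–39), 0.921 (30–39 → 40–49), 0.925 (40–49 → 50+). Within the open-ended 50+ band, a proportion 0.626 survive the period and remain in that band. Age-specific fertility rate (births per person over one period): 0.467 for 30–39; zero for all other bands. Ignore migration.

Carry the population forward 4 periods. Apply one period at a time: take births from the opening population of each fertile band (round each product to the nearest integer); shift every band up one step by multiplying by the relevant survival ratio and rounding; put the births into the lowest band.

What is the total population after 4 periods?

39257

Numbering the groups 1..6 from youngest to oldest:
Period 1.
Births: 4100 × 0.467 = 1915
Group 2: 7600 × 0.946 = 7190
Group 3: 10400 × 0.942 = 9797
Group 4: 15400 × 0.928 = 14291
Group 5: 4100 × 0.921 = 3776
Group 6: 7000 × 0.925 + 4300 × 0.626 = 6475 + 2692 = 9167
→ [1915, 7190, 9797, 14291, 3776, 9167]
Period 2.
Births: 14291 × 0.467 = 6674
Group 2: 1915 × 0.946 = 1812
Group 3: 7190 × 0.942 = 6773
Group 4: 9797 × 0.928 = 9092
Group 5: 14291 × 0.921 = 13162
Group 6: 3776 × 0.925 + 9167 × 0.626 = 3493 + 5739 = 9232
→ [6674, 1812, 6773, 9092, 13162, 9232]
Period 3.
Births: 9092 × 0.467 = 4246
Group 2: 6674 × 0.946 = 6314
Group 3: 1812 × 0.942 = 1707
Group 4: 6773 × 0.928 = 6285
Group 5: 9092 × 0.921 = 8374
Group 6: 13162 × 0.925 + 9232 × 0.626 = 12175 + 5779 = 17954
→ [4246, 6314, 1707, 6285, 8374, 17954]
Period 4.
Births: 6285 × 0.467 = 2935
Group 2: 4246 × 0.946 = 4017
Group 3: 6314 × 0.942 = 5948
Group 4: 1707 × 0.928 = 1584
Group 5: 6285 × 0.921 = 5788
Group 6: 8374 × 0.925 + 17954 × 0.626 = 7746 + 11239 = 18985
→ [2935, 4017, 5948, 1584, 5788, 18985]
Total after period 4: 2935 + 4017 + 5948 + 1584 + 5788 + 18985 = 39257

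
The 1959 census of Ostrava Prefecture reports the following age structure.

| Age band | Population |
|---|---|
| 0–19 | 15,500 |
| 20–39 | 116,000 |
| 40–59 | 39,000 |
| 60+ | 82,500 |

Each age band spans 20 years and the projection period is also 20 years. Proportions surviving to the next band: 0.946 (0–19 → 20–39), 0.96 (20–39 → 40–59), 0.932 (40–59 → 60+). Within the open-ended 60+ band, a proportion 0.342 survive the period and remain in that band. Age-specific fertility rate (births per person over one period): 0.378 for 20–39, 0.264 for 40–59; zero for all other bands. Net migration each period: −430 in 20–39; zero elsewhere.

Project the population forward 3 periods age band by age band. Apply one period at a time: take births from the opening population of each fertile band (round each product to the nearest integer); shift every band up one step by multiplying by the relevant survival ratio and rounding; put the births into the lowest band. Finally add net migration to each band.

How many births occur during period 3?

22806

Period 1:
Births: 116000 × 0.378 = 43848 ; 39000 × 0.264 = 10296 ⇒ total 54144
20–39: 15500 × 0.946 = 14663
40–59: 116000 × 0.96 = 111360
60+: 39000 × 0.932 + 82500 × 0.342 = 36348 + 28215 = 64563
Net migration: 20–39 − 430 → 14233
→ [54144, 14233, 111360, 64563]
Period 2:
Births: 14233 × 0.378 = 5380 ; 111360 × 0.264 = 29399 ⇒ total 34779
20–39: 54144 × 0.946 = 51220
40–59: 14233 × 0.96 = 13664
60+: 111360 × 0.932 + 64563 × 0.342 = 103788 + 22081 = 125869
Net migration: 20–39 − 430 → 50790
→ [34779, 50790, 13664, 125869]
Period 3:
Births: 50790 × 0.378 = 19199 ; 13664 × 0.264 = 3607 ⇒ total 22806
20–39: 34779 × 0.946 = 32901
40–59: 50790 × 0.96 = 48758
60+: 13664 × 0.932 + 125869 × 0.342 = 12735 + 43047 = 55782
Net migration: 20–39 − 430 → 32471
→ [22806, 32471, 48758, 55782]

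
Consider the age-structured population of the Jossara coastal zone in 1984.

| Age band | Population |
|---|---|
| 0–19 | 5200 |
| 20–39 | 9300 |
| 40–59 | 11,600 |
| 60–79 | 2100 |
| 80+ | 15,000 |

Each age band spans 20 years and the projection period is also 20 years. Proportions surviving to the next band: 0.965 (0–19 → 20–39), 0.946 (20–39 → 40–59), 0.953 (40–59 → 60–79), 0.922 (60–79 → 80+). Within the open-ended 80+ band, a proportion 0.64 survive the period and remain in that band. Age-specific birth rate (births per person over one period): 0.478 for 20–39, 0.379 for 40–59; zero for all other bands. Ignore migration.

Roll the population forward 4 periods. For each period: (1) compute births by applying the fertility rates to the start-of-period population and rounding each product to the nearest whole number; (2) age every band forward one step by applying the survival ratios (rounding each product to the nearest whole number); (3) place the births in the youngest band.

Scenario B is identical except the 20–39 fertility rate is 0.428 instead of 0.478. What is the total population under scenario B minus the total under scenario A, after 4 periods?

— Period 1 —
Births: 9300 * 0.478 = 4445, 11600 * 0.379 = 4396 ⇒ total 8841
20–39: 5200 * 0.965 = 5018
40–59: 9300 * 0.946 = 8798
60–79: 11600 * 0.953 = 11055
80+: 2100 * 0.922 + 15000 * 0.64 = 1936 + 9600 = 11536
→ [8841, 5018, 8798, 11055, 11536]
— Period 2 —
Births: 5018 * 0.478 = 2399, 8798 * 0.379 = 3334 ⇒ total 5733
20–39: 8841 * 0.965 = 8532
40–59: 5018 * 0.946 = 4747
60–79: 8798 * 0.953 = 8384
80+: 11055 * 0.922 + 11536 * 0.64 = 10193 + 7383 = 17576
→ [5733, 8532, 4747, 8384, 17576]
— Period 3 —
Births: 8532 * 0.478 = 4078, 4747 * 0.379 = 1799 ⇒ total 5877
20–39: 5733 * 0.965 = 5532
40–59: 8532 * 0.946 = 8071
60–79: 4747 * 0.953 = 4524
80+: 8384 * 0.922 + 17576 * 0.64 = 7730 + 11249 = 18979
→ [5877, 5532, 8071, 4524, 18979]
— Period 4 —
Births: 5532 * 0.478 = 2644, 8071 * 0.379 = 3059 ⇒ total 5703
20–39: 5877 * 0.965 = 5671
40–59: 5532 * 0.946 = 5233
60–79: 8071 * 0.953 = 7692
80+: 4524 * 0.922 + 18979 * 0.64 = 4171 + 12147 = 16318
→ [5703, 5671, 5233, 7692, 16318]
Scenario A total after 4 periods: 40617
Scenario B projection —
— Period 1 —
Births: 9300 * 0.428 = 3980, 11600 * 0.379 = 4396 ⇒ total 8376
20–39: 5200 * 0.965 = 5018
40–59: 9300 * 0.946 = 8798
60–79: 11600 * 0.953 = 11055
80+: 2100 * 0.922 + 15000 * 0.64 = 1936 + 9600 = 11536
→ [8376, 5018, 8798, 11055, 11536]
— Period 2 —
Births: 5018 * 0.428 = 2148, 8798 * 0.379 = 3334 ⇒ total 5482
20–39: 8376 * 0.965 = 8083
40–59: 5018 * 0.946 = 4747
60–79: 8798 * 0.953 = 8384
80+: 11055 * 0.922 + 11536 * 0.64 = 10193 + 7383 = 17576
→ [5482, 8083, 4747, 8384, 17576]
— Period 3 —
Births: 8083 * 0.428 = 3460, 4747 * 0.379 = 1799 ⇒ total 5259
20–39: 5482 * 0.965 = 5290
40–59: 8083 * 0.946 = 7647
60–79: 4747 * 0.953 = 4524
80+: 8384 * 0.922 + 17576 * 0.64 = 7730 + 11249 = 18979
→ [5259, 5290, 7647, 4524, 18979]
— Period 4 —
Births: 5290 * 0.428 = 2264, 7647 * 0.379 = 2898 ⇒ total 5162
20–39: 5259 * 0.965 = 5075
40–59: 5290 * 0.946 = 5004
60–79: 7647 * 0.953 = 7288
80+: 4524 * 0.922 + 18979 * 0.64 = 4171 + 12147 = 16318
→ [5162, 5075, 5004, 7288, 16318]
Scenario B total after 4 periods: 38847
Difference B − A = 38847 − 40617 = -1770

-1770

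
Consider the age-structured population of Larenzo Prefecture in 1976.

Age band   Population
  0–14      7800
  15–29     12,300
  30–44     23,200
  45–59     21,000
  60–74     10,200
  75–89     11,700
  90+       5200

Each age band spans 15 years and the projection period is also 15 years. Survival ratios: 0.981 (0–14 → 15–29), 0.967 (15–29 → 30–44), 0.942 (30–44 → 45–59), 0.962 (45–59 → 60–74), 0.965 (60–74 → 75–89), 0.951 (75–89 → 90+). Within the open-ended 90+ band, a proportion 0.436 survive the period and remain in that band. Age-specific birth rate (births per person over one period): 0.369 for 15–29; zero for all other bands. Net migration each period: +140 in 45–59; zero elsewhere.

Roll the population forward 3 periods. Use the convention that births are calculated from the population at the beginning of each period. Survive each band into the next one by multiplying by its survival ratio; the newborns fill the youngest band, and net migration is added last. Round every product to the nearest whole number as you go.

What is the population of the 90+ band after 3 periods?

25168

[period 1]
Births: 12300 × 0.369 = 4539
15–29: 7800 × 0.981 = 7652
30–44: 12300 × 0.967 = 11894
45–59: 23200 × 0.942 = 21854
60–74: 21000 × 0.962 = 20202
75–89: 10200 × 0.965 = 9843
90+: 11700 × 0.951 + 5200 × 0.436 = 11127 + 2267 = 13394
Net migration: 45–59 + 140 → 21994
Population now: 0–14=4539, 15–29=7652, 30–44=11894, 45–59=21994, 60–74=20202, 75–89=9843, 90+=13394
[period 2]
Births: 7652 × 0.369 = 2824
15–29: 4539 × 0.981 = 4453
30–44: 7652 × 0.967 = 7399
45–59: 11894 × 0.942 = 11204
60–74: 21994 × 0.962 = 21158
75–89: 20202 × 0.965 = 19495
90+: 9843 × 0.951 + 13394 × 0.436 = 9361 + 5840 = 15201
Net migration: 45–59 + 140 → 11344
Population now: 0–14=2824, 15–29=4453, 30–44=7399, 45–59=11344, 60–74=21158, 75–89=19495, 90+=15201
[period 3]
Births: 4453 × 0.369 = 1643
15–29: 2824 × 0.981 = 2770
30–44: 4453 × 0.967 = 4306
45–59: 7399 × 0.942 = 6970
60–74: 11344 × 0.962 = 10913
75–89: 21158 × 0.965 = 20417
90+: 19495 × 0.951 + 15201 × 0.436 = 18540 + 6628 = 25168
Net migration: 45–59 + 140 → 7110
Population now: 0–14=1643, 15–29=2770, 30–44=4306, 45–59=7110, 60–74=10913, 75–89=20417, 90+=25168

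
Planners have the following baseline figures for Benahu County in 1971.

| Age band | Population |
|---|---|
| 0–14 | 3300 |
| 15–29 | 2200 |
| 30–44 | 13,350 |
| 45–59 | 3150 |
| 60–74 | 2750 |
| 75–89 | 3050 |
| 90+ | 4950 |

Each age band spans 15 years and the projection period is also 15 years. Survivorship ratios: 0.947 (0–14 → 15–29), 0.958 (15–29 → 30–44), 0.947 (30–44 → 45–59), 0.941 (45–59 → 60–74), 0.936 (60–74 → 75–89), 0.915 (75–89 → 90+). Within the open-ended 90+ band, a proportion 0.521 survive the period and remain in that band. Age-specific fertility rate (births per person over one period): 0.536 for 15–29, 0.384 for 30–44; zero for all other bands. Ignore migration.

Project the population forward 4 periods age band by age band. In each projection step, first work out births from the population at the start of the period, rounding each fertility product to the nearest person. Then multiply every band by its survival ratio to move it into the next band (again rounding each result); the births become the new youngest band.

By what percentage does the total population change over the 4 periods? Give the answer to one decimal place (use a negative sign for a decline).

Period 1.
Births: 2200 × 0.536 = 1179 ; 13350 × 0.384 = 5126 → total 6305
15–29: 3300 × 0.947 = 3125
30–44: 2200 × 0.958 = 2108
45–59: 13350 × 0.947 = 12642
60–74: 3150 × 0.941 = 2964
75–89: 2750 × 0.936 = 2574
90+: 3050 × 0.915 + 4950 × 0.521 = 2791 + 2579 = 5370
Giving 6305 / 3125 / 2108 / 12642 / 2964 / 2574 / 5370.
Period 2.
Births: 3125 × 0.536 = 1675 ; 2108 × 0.384 = 809 → total 2484
15–29: 6305 × 0.947 = 5971
30–44: 3125 × 0.958 = 2994
45–59: 2108 × 0.947 = 1996
60–74: 12642 × 0.941 = 11896
75–89: 2964 × 0.936 = 2774
90+: 2574 × 0.915 + 5370 × 0.521 = 2355 + 2798 = 5153
Giving 2484 / 5971 / 2994 / 1996 / 11896 / 2774 / 5153.
Period 3.
Births: 5971 × 0.536 = 3200 ; 2994 × 0.384 = 1150 → total 4350
15–29: 2484 × 0.947 = 2352
30–44: 5971 × 0.958 = 5720
45–59: 2994 × 0.947 = 2835
60–74: 1996 × 0.941 = 1878
75–89: 11896 × 0.936 = 11135
90+: 2774 × 0.915 + 5153 × 0.521 = 2538 + 2685 = 5223
Giving 4350 / 2352 / 5720 / 2835 / 1878 / 11135 / 5223.
Period 4.
Births: 2352 × 0.536 = 1261 ; 5720 × 0.384 = 2196 → total 3457
15–29: 4350 × 0.947 = 4119
30–44: 2352 × 0.958 = 2253
45–59: 5720 × 0.947 = 5417
60–74: 2835 × 0.941 = 2668
75–89: 1878 × 0.936 = 1758
90+: 11135 × 0.915 + 5223 × 0.521 = 10189 + 2721 = 12910
Giving 3457 / 4119 / 2253 / 5417 / 2668 / 1758 / 12910.
Total: 32750 → 32582; change = -168; percentage change = -0.5%

-0.5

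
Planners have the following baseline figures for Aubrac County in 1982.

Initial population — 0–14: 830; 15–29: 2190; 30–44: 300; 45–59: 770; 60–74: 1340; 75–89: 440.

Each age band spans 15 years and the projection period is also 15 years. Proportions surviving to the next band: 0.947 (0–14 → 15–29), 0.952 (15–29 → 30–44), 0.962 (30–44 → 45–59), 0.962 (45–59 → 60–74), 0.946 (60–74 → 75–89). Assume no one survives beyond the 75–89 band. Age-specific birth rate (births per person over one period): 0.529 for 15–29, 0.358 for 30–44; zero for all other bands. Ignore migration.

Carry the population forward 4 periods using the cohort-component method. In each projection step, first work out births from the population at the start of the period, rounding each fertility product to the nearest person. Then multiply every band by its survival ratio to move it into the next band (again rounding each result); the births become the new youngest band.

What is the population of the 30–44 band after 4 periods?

(Groups numbered youngest = 1 to oldest = 6.)
— Period 1 —
Births: 2190 * 0.529 = 1159 ; 300 * 0.358 = 107 → total 1266
Group 2: 830 * 0.947 = 786
Group 3: 2190 * 0.952 = 2085
Group 4: 300 * 0.962 = 289
Group 5: 770 * 0.962 = 741
Group 6: 1340 * 0.946 = 1268
→ [1266, 786, 2085, 289, 741, 1268]
— Period 2 —
Births: 786 * 0.529 = 416 ; 2085 * 0.358 = 746 → total 1162
Group 2: 1266 * 0.947 = 1199
Group 3: 786 * 0.952 = 748
Group 4: 2085 * 0.962 = 2006
Group 5: 289 * 0.962 = 278
Group 6: 741 * 0.946 = 701
→ [1162, 1199, 748, 2006, 278, 701]
— Period 3 —
Births: 1199 * 0.529 = 634 ; 748 * 0.358 = 268 → total 902
Group 2: 1162 * 0.947 = 1100
Group 3: 1199 * 0.952 = 1141
Group 4: 748 * 0.962 = 720
Group 5: 2006 * 0.962 = 1930
Group 6: 278 * 0.946 = 263
→ [902, 1100, 1141, 720, 1930, 263]
— Period 4 —
Births: 1100 * 0.529 = 582 ; 1141 * 0.358 = 408 → total 990
Group 2: 902 * 0.947 = 854
Group 3: 1100 * 0.952 = 1047
Group 4: 1141 * 0.962 = 1098
Group 5: 720 * 0.962 = 693
Group 6: 1930 * 0.946 = 1826
→ [990, 854, 1047, 1098, 693, 1826]

1047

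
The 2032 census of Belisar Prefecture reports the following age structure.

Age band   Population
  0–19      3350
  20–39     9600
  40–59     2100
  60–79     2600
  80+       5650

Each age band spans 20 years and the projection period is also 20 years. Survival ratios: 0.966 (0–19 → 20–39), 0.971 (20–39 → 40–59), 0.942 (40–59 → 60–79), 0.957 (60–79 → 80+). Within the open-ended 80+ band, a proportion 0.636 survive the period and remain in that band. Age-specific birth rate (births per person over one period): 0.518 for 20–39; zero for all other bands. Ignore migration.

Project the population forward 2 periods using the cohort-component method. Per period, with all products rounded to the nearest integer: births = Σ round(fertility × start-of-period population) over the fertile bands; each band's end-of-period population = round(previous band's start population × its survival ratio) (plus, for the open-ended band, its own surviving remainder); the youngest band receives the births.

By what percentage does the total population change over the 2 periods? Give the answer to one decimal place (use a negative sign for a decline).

3.7

Period 1.
Births: 9600 × 0.518 = 4973
20–39: 3350 × 0.966 = 3236
40–59: 9600 × 0.971 = 9322
60–79: 2100 × 0.942 = 1978
80+: 2600 × 0.957 + 5650 × 0.636 = 2488 + 3593 = 6081
→ [4973, 3236, 9322, 1978, 6081]
Period 2.
Births: 3236 × 0.518 = 1676
20–39: 4973 × 0.966 = 4804
40–59: 3236 × 0.971 = 3142
60–79: 9322 × 0.942 = 8781
80+: 1978 × 0.957 + 6081 × 0.636 = 1893 + 3868 = 5761
→ [1676, 4804, 3142, 8781, 5761]
Total: 23300 → 24164; change = 864; percentage change = 3.7%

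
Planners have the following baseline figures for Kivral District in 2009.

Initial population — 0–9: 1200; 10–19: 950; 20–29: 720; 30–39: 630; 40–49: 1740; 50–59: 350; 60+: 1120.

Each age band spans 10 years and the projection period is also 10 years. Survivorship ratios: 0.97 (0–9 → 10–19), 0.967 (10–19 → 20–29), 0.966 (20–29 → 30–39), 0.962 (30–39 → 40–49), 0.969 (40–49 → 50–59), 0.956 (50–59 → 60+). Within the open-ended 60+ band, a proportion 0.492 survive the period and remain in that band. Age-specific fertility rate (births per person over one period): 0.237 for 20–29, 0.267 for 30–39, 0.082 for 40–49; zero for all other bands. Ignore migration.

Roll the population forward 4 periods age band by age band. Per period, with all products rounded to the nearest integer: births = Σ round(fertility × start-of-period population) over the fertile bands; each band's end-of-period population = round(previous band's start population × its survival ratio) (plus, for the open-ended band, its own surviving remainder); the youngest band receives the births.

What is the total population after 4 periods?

5139

(Groups numbered youngest = 1 to oldest = 7.)
After projecting period 1:
Births: 720 × 0.237 = 171 ; 630 × 0.267 = 168 ; 1740 × 0.082 = 143 — total 482
Group 2: 1200 × 0.97 = 1164
Group 3: 950 × 0.967 = 919
Group 4: 720 × 0.966 = 696
Group 5: 630 × 0.962 = 606
Group 6: 1740 × 0.969 = 1686
Group 7: 350 × 0.956 + 1120 × 0.492 = 335 + 551 = 886
End of period: [482, 1164, 919, 696, 606, 1686, 886]
After projecting period 2:
Births: 919 × 0.237 = 218 ; 696 × 0.267 = 186 ; 606 × 0.082 = 50 — total 454
Group 2: 482 × 0.97 = 468
Group 3: 1164 × 0.967 = 1126
Group 4: 919 × 0.966 = 888
Group 5: 696 × 0.962 = 670
Group 6: 606 × 0.969 = 587
Group 7: 1686 × 0.956 + 886 × 0.492 = 1612 + 436 = 2048
End of period: [454, 468, 1126, 888, 670, 587, 2048]
After projecting period 3:
Births: 1126 × 0.237 = 267 ; 888 × 0.267 = 237 ; 670 × 0.082 = 55 — total 559
Group 2: 454 × 0.97 = 440
Group 3: 468 × 0.967 = 453
Group 4: 1126 × 0.966 = 1088
Group 5: 888 × 0.962 = 854
Group 6: 670 × 0.969 = 649
Group 7: 587 × 0.956 + 2048 × 0.492 = 561 + 1008 = 1569
End of period: [559, 440, 453, 1088, 854, 649, 1569]
After projecting period 4:
Births: 453 × 0.237 = 107 ; 1088 × 0.267 = 290 ; 854 × 0.082 = 70 — total 467
Group 2: 559 × 0.97 = 542
Group 3: 440 × 0.967 = 425
Group 4: 453 × 0.966 = 438
Group 5: 1088 × 0.962 = 1047
Group 6: 854 × 0.969 = 828
Group 7: 649 × 0.956 + 1569 × 0.492 = 620 + 772 = 1392
End of period: [467, 542, 425, 438, 1047, 828, 1392]
Total after period 4: 467 + 542 + 425 + 438 + 1047 + 828 + 1392 = 5139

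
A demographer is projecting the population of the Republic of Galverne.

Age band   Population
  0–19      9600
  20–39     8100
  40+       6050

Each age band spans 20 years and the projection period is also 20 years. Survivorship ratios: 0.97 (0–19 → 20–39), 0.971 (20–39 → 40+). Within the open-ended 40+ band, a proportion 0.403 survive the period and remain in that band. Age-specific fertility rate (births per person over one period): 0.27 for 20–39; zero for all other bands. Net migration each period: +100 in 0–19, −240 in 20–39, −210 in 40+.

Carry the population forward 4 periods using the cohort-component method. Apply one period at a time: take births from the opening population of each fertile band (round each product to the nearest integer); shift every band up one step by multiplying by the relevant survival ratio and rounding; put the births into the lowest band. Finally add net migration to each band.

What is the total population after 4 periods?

Let group 1 be 0–19 through group 3 = 40+.
Period 1.
Births: 8100 * 0.27 = 2187
Group 2: 9600 * 0.97 = 9312
Group 3: 8100 * 0.971 + 6050 * 0.403 = 7865 + 2438 = 10303
Net migration: Group 1 + 100 → 2287; Group 2 − 240 → 9072; Group 3 − 210 → 10093
→ [2287, 9072, 10093]
Period 2.
Births: 9072 * 0.27 = 2449
Group 2: 2287 * 0.97 = 2218
Group 3: 9072 * 0.971 + 10093 * 0.403 = 8809 + 4067 = 12876
Net migration: Group 1 + 100 → 2549; Group 2 − 240 → 1978; Group 3 − 210 → 12666
→ [2549, 1978, 12666]
Period 3.
Births: 1978 * 0.27 = 534
Group 2: 2549 * 0.97 = 2473
Group 3: 1978 * 0.971 + 12666 * 0.403 = 1921 + 5104 = 7025
Net migration: Group 1 + 100 → 634; Group 2 − 240 → 2233; Group 3 − 210 → 6815
→ [634, 2233, 6815]
Period 4.
Births: 2233 * 0.27 = 603
Group 2: 634 * 0.97 = 615
Group 3: 2233 * 0.971 + 6815 * 0.403 = 2168 + 2746 = 4914
Net migration: Group 1 + 100 → 703; Group 2 − 240 → 375; Group 3 − 210 → 4704
→ [703, 375, 4704]
Total after period 4: 703 + 375 + 4704 = 5782

5782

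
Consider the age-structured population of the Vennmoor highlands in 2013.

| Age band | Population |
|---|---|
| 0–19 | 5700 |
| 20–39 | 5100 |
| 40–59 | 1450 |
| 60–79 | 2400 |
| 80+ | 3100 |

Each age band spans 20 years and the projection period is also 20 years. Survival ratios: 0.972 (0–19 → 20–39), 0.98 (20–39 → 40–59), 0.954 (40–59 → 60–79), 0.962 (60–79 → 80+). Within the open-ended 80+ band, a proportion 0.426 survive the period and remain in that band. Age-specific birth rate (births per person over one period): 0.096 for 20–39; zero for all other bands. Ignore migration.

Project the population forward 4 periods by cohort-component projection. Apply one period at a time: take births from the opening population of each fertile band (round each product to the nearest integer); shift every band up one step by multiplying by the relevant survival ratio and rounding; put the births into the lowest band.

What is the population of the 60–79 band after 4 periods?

445

[period 1]
Births: 5100 * 0.096 = 490
20–39: 5700 * 0.972 = 5540
40–59: 5100 * 0.98 = 4998
60–79: 1450 * 0.954 = 1383
80+: 2400 * 0.962 + 3100 * 0.426 = 2309 + 1321 = 3630
Population now: 0–19=490, 20–39=5540, 40–59=4998, 60–79=1383, 80+=3630
[period 2]
Births: 5540 * 0.096 = 532
20–39: 490 * 0.972 = 476
40–59: 5540 * 0.98 = 5429
60–79: 4998 * 0.954 = 4768
80+: 1383 * 0.962 + 3630 * 0.426 = 1330 + 1546 = 2876
Population now: 0–19=532, 20–39=476, 40–59=5429, 60–79=4768, 80+=2876
[period 3]
Births: 476 * 0.096 = 46
20–39: 532 * 0.972 = 517
40–59: 476 * 0.98 = 466
60–79: 5429 * 0.954 = 5179
80+: 4768 * 0.962 + 2876 * 0.426 = 4587 + 1225 = 5812
Population now: 0–19=46, 20–39=517, 40–59=466, 60–79=5179, 80+=5812
[period 4]
Births: 517 * 0.096 = 50
20–39: 46 * 0.972 = 45
40–59: 517 * 0.98 = 507
60–79: 466 * 0.954 = 445
80+: 5179 * 0.962 + 5812 * 0.426 = 4982 + 2476 = 7458
Population now: 0–19=50, 20–39=45, 40–59=507, 60–79=445, 80+=7458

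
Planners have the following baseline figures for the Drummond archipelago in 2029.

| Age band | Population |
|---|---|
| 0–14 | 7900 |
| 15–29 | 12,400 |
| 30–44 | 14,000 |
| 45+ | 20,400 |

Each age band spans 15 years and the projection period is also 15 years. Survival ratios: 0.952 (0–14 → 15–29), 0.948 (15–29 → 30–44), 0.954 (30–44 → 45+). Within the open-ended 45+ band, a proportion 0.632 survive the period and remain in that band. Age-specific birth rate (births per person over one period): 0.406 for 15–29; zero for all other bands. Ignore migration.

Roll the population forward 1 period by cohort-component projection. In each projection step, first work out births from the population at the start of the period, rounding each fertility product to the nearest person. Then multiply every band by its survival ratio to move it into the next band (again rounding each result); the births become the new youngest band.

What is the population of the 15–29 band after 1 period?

(Groups numbered youngest = 1 to oldest = 4.)
Period 1:
Births: 12400 * 0.406 = 5034
Group 2: 7900 * 0.952 = 7521
Group 3: 12400 * 0.948 = 11755
Group 4: 14000 * 0.954 + 20400 * 0.632 = 13356 + 12893 = 26249
→ [5034, 7521, 11755, 26249]

7521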